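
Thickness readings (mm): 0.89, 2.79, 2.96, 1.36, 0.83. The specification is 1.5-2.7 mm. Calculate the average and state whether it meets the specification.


Sum = 8.83
Average = 8.83 / 5 = 1.77 mm
Specification range: 1.5 to 2.7 mm
Within spec: Yes


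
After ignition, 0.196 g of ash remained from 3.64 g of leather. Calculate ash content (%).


Ash% = 0.196 / 3.64 x 100
Ash% = 5.38%


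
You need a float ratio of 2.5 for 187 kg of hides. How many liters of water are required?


467.5 L

Water = hide weight x target ratio
Water = 187 x 2.5 = 467.5 L


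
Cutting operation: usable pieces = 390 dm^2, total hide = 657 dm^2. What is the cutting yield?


Yield = usable / total x 100
Yield = 390 / 657 x 100 = 59.4%


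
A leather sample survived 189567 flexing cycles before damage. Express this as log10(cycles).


5.28

log10(189567) = 5.28


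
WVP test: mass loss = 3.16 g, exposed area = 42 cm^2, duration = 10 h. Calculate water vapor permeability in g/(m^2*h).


75.24 g/(m^2*h)

WVP = mass_loss / (area x time) x 10000
WVP = 3.16 / (42 x 10) x 10000
WVP = 3.16 / 420 x 10000 = 75.24 g/(m^2*h)


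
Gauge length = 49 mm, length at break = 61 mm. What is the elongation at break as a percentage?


24.5%

Extension = 61 - 49 = 12 mm
Elongation = 12 / 49 x 100 = 24.5%


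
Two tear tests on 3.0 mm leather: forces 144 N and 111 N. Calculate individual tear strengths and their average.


Tear 1 = 48.0 N/mm
Tear 2 = 37.0 N/mm
Average = 42.5 N/mm

Tear 1 = 144 / 3.0 = 48.0 N/mm
Tear 2 = 111 / 3.0 = 37.0 N/mm
Average = (48.0 + 37.0) / 2 = 42.5 N/mm


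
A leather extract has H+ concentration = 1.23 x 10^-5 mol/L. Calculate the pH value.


pH = -log10[H+]
pH = -log10(1.23 x 10^-5) = 4.91


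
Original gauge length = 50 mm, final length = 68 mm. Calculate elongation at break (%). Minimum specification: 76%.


Extension = 68 - 50 = 18 mm
Elongation = 18 / 50 x 100 = 36.0%
Minimum required: 76%
Meets specification: No


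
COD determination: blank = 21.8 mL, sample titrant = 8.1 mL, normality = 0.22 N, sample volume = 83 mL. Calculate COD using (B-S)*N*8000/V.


290.5 mg/L

COD = (21.8 - 8.1) x 0.22 x 8000 / 83
COD = 13.7 x 0.22 x 8000 / 83
COD = 290.5 mg/L


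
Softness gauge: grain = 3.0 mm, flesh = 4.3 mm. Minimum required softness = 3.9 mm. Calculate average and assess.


Average softness = 3.65 mm
Meets requirement: No

Average = (3.0 + 4.3) / 2 = 3.65 mm
Minimum = 3.9 mm
Meets requirement: No


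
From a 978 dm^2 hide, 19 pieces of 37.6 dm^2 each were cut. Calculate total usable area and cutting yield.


Usable area = 714.4 dm^2
Yield = 73.0%

Total usable = 19 x 37.6 = 714.4 dm^2
Yield = 714.4 / 978 x 100 = 73.0%


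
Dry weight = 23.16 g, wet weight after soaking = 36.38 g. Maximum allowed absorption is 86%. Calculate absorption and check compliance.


WA = (36.38 - 23.16) / 23.16 x 100 = 57.1%
Maximum allowed: 86%
Compliant: Yes


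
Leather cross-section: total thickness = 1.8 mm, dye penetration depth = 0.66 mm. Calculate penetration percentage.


36.7%


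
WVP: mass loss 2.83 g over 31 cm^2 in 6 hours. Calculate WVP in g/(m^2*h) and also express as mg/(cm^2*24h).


WVP = 2.83 / (31 x 6) x 10000 = 152.15 g/(m^2*h)
Mass loss in mg = 2.83 x 1000 = 2830 mg
Per cm^2 per 24h in mg: 2830 x 24 / (31 x 6) = 67920 / 186 = 365.16 mg/(cm^2*24h)


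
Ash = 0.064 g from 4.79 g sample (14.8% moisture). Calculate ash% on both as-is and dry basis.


As-is ash = 1.34%
Dry-basis ash = 1.57%


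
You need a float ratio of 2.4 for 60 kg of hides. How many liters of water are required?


Water = hide weight x target ratio
Water = 60 x 2.4 = 144.0 L


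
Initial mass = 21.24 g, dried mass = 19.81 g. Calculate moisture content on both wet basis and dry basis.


Wet basis = 6.7%
Dry basis = 7.2%

Moisture lost = 21.24 - 19.81 = 1.43 g
Wet basis MC = 1.43 / 21.24 x 100 = 6.7%
Dry basis MC = 1.43 / 19.81 x 100 = 7.2%


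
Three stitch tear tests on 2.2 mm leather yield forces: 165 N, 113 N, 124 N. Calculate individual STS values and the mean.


STS1 = 75.0 N/mm
STS2 = 51.4 N/mm
STS3 = 56.4 N/mm
Mean = 60.9 N/mm

STS1 = 165 / 2.2 = 75.0 N/mm
STS2 = 113 / 2.2 = 51.4 N/mm
STS3 = 124 / 2.2 = 56.4 N/mm
Mean = (75.0 + 51.4 + 56.4) / 3 = 60.9 N/mm


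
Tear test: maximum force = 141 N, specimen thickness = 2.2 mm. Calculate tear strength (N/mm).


Tear strength = force / thickness
Tear = 141 / 2.2 = 64.1 N/mm


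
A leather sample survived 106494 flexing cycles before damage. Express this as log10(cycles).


5.03

log10(106494) = 5.03


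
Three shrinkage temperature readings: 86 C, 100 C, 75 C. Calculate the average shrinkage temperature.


87.0 C


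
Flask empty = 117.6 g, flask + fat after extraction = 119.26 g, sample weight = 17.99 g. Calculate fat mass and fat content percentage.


Fat mass = 1.66 g
Fat content = 9.2%

Fat mass = 119.26 - 117.6 = 1.66 g
Fat% = 1.66 / 17.99 x 100 = 9.2%


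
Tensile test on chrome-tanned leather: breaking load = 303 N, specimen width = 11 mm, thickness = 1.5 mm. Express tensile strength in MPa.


Cross-section = 11 x 1.5 = 16.5 mm^2
TS = 303 / 16.5 = 18.36 MPa
(1 N/mm^2 = 1 MPa)


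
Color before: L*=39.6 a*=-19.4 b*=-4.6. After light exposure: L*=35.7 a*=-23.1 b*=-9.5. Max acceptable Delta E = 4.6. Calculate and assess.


dL = -3.9, da = -3.7, db = -4.9
dE = sqrt((-3.9)^2 + (-3.7)^2 + (-4.9)^2) = 7.27
Max = 4.6
Passes: No


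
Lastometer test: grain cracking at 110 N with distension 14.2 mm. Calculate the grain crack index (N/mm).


Grain crack index = force / distension
Index = 110 / 14.2 = 7.7 N/mm


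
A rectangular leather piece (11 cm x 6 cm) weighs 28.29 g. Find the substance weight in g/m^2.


4286.4 g/m^2


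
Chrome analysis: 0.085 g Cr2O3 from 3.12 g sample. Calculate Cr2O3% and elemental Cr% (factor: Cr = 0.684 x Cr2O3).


Cr2O3% = 0.085 / 3.12 x 100 = 2.72%
Cr% = 2.72 x 0.684 = 1.86%


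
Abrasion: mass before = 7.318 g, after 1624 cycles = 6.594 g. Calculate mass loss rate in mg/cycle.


Mass loss = 7.318 - 6.594 = 0.724 g
Rate = 0.724 / 1624 x 1000 = 0.446 mg/cycle


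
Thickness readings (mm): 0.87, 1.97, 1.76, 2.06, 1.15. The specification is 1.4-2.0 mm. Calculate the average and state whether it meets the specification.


Sum = 7.81
Average = 7.81 / 5 = 1.56 mm
Specification range: 1.4 to 2.0 mm
Within spec: Yes


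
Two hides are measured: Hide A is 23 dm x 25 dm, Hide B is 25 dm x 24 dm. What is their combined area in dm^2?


1175 dm^2


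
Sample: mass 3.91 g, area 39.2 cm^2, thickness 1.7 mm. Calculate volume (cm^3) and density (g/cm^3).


Thickness in cm = 1.7 / 10 = 0.17 cm
Volume = 39.2 x 0.17 = 6.664 cm^3
Density = 3.91 / 6.664 = 0.587 g/cm^3


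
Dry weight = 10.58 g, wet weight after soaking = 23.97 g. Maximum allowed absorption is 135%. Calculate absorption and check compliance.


Absorption = 126.6%
Compliant: Yes

WA = (23.97 - 10.58) / 10.58 x 100 = 126.6%
Maximum allowed: 135%
Compliant: Yes


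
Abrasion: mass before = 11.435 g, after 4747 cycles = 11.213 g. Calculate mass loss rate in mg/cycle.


0.047 mg/cycle

Mass loss = 11.435 - 11.213 = 0.222 g
Rate = 0.222 / 4747 x 1000 = 0.047 mg/cycle


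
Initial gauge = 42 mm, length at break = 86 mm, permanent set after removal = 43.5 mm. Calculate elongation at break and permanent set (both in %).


Elongation at break = 104.8%
Permanent set = 3.6%


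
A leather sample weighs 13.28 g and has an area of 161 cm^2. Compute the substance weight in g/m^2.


824.8 g/m^2


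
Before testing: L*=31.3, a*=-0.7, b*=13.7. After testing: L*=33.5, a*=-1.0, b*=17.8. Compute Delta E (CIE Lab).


Delta E = 4.66

dL = 33.5 - 31.3 = 2.2
da = -1.0 - (-0.7) = -0.3
db = 17.8 - 13.7 = 4.1
dE = sqrt((2.2)^2 + (-0.3)^2 + (4.1)^2) = 4.66


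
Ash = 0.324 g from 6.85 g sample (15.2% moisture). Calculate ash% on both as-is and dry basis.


As-is ash% = 0.324 / 6.85 x 100 = 4.73%
Dry mass = 6.85 x (100 - 15.2) / 100 = 5.8088 g
Dry-basis ash% = 0.324 / 5.8088 x 100 = 5.58%


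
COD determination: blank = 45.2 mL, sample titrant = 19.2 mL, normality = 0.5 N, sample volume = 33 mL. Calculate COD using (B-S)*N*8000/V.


COD = (45.2 - 19.2) x 0.5 x 8000 / 33
COD = 26.0 x 0.5 x 8000 / 33
COD = 3151.5 mg/L


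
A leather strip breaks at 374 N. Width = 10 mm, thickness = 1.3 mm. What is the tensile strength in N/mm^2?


28.77 N/mm^2

Cross-sectional area = 10 x 1.3 = 13.0 mm^2
Tensile strength = 374 / 13.0 = 28.77 N/mm^2


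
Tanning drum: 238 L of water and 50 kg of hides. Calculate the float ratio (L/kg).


4.8


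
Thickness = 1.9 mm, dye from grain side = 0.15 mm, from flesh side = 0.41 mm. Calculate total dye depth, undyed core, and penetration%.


Total dyed = 0.15 + 0.41 = 0.56 mm
Undyed core = 1.9 - 0.56 = 1.34 mm
Penetration = 0.56 / 1.9 x 100 = 29.5%


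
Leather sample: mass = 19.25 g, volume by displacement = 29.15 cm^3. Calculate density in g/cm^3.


Density = mass / volume
Density = 19.25 / 29.15 = 0.660 g/cm^3


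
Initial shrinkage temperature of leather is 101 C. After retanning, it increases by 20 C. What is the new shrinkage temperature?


121 C

New Ts = 101 + 20 = 121 C


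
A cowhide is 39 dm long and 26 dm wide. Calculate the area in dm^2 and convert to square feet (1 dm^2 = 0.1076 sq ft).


Area = 39 x 26 = 1014 dm^2
Conversion: 1014 x 0.1076 = 109.11 sq ft


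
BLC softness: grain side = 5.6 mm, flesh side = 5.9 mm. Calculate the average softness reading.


5.75 mm


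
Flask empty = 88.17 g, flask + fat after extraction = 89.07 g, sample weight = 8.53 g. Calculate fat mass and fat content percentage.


Fat mass = 0.90 g
Fat content = 10.6%

Fat mass = 89.07 - 88.17 = 0.90 g
Fat% = 0.90 / 8.53 x 100 = 10.6%


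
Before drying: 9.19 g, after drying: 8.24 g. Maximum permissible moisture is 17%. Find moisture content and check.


Moisture content = 10.3%
Acceptable: Yes


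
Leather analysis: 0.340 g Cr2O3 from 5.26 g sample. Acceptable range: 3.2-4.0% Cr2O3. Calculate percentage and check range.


Cr2O3 = 6.46%
Within range: No


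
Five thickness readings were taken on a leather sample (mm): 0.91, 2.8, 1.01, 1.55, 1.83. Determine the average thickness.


Sum = 0.91 + 2.8 + 1.01 + 1.55 + 1.83 = 8.10
Average = 8.10 / 5 = 1.62 mm


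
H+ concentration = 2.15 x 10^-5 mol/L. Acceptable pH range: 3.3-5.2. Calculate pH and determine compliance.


pH = 4.67
Compliant: Yes

pH = -log10(2.15 x 10^-5) = 4.67
Range: 3.3 to 5.2
Compliant: Yes


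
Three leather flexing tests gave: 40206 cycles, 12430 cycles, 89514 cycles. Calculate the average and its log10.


Average = 47383 cycles
log10 = 4.68

Average = (40206 + 12430 + 89514) / 3 = 47383 cycles
log10(47383) = 4.68


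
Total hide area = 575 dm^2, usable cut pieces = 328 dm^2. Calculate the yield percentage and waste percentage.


Yield = 328 / 575 x 100 = 57.0%
Waste = 575 - 328 = 247 dm^2
Waste% = 100 - 57.0 = 43.0%


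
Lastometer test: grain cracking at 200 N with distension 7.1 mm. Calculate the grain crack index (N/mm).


28.2 N/mm


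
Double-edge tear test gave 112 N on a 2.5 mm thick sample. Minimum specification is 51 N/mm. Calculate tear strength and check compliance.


Tear strength = 44.8 N/mm
Compliant: No


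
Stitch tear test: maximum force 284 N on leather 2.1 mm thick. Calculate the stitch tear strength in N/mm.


Stitch tear strength = force / thickness
STS = 284 / 2.1 = 135.2 N/mm


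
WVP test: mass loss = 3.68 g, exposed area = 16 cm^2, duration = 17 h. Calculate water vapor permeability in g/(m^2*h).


135.29 g/(m^2*h)

WVP = mass_loss / (area x time) x 10000
WVP = 3.68 / (16 x 17) x 10000
WVP = 3.68 / 272 x 10000 = 135.29 g/(m^2*h)


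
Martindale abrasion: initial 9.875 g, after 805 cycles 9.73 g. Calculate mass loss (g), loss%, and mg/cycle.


Loss = 9.875 - 9.73 = 0.145 g
Loss% = 0.145 / 9.875 x 100 = 1.47%
Rate = 0.145 / 805 x 1000 = 0.180 mg/cycle


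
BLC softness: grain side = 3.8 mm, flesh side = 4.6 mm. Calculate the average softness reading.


Average = (3.8 + 4.6) / 2
Average = 4.20 mm


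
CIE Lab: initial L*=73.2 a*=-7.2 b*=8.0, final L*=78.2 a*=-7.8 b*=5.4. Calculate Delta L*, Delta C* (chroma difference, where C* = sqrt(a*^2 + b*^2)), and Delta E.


Delta L* = 78.2 - 73.2 = 5.0
C1* = sqrt((-7.2)^2 + (8.0)^2) = 10.763
C2* = sqrt((-7.8)^2 + (5.4)^2) = 9.487
Delta C* = 9.487 - 10.763 = -1.28
Delta E = sqrt((5.0)^2 + (-0.6)^2 + (-2.6)^2) = 5.67


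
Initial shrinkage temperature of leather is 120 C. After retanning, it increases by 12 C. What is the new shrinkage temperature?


New Ts = 120 + 12 = 132 C


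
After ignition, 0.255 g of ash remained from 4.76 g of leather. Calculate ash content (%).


5.36%

Ash% = 0.255 / 4.76 x 100
Ash% = 5.36%


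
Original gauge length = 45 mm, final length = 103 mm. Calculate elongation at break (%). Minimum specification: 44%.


Extension = 103 - 45 = 58 mm
Elongation = 58 / 45 x 100 = 128.9%
Minimum required: 44%
Meets specification: Yes


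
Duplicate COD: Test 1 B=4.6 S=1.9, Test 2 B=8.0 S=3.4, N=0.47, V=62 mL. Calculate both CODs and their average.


COD1 = 163.7 mg/L
COD2 = 279.0 mg/L
Average = 221.4 mg/L


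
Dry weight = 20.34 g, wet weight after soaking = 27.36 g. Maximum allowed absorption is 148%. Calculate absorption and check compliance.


WA = (27.36 - 20.34) / 20.34 x 100 = 34.5%
Maximum allowed: 148%
Compliant: Yes


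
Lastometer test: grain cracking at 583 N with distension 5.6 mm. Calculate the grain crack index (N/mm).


Grain crack index = force / distension
Index = 583 / 5.6 = 104.1 N/mm


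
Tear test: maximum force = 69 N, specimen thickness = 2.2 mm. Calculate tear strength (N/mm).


Tear strength = force / thickness
Tear = 69 / 2.2 = 31.4 N/mm


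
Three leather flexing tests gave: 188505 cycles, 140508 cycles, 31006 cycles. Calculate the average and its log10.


Average = (188505 + 140508 + 31006) / 3 = 120006 cycles
log10(120006) = 5.08


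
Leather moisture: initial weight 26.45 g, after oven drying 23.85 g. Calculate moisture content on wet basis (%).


Moisture = 26.45 - 23.85 = 2.60 g
MC = 2.60 / 26.45 x 100 = 9.8%


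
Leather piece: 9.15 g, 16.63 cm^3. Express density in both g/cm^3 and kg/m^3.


Density = 9.15 / 16.63 = 0.550 g/cm^3
Convert: 0.550 x 1000 = 550 kg/m^3


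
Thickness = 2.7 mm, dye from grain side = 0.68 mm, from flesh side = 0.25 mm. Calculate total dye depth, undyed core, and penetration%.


Total dyed = 0.93 mm
Undyed core = 1.77 mm
Penetration = 34.4%


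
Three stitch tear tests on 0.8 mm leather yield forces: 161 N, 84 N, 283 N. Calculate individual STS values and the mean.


STS1 = 161 / 0.8 = 201.3 N/mm
STS2 = 84 / 0.8 = 105.0 N/mm
STS3 = 283 / 0.8 = 353.8 N/mm
Mean = (201.3 + 105.0 + 353.8) / 3 = 220.0 N/mm


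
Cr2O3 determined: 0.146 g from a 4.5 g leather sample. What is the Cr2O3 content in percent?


3.24%

Cr2O3% = 0.146 / 4.5 x 100
Cr2O3% = 3.24%


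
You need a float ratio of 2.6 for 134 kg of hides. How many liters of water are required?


Water = hide weight x target ratio
Water = 134 x 2.6 = 348.4 L


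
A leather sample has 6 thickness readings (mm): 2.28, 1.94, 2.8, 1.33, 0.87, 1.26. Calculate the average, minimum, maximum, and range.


Sum = 10.48
Average = 10.48 / 6 = 1.75 mm
Minimum = 0.87 mm
Maximum = 2.8 mm
Range = 2.8 - 0.87 = 1.93 mm


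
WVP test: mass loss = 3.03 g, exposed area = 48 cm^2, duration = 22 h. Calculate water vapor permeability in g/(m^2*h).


28.69 g/(m^2*h)

WVP = mass_loss / (area x time) x 10000
WVP = 3.03 / (48 x 22) x 10000
WVP = 3.03 / 1056 x 10000 = 28.69 g/(m^2*h)


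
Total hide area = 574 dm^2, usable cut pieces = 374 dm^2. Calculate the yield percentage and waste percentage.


Yield = 65.2%
Waste = 34.8%

Yield = 374 / 574 x 100 = 65.2%
Waste = 574 - 374 = 200 dm^2
Waste% = 100 - 65.2 = 34.8%


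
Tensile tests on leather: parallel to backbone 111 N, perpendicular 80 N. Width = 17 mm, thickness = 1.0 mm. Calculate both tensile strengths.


Area = 17 x 1.0 = 17.0 mm^2
TS (parallel) = 111 / 17.0 = 6.53 N/mm^2
TS (perpendicular) = 80 / 17.0 = 4.71 N/mm^2


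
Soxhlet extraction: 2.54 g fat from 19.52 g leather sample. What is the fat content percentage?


Fat content = 2.54 / 19.52 x 100
Fat = 13.0%


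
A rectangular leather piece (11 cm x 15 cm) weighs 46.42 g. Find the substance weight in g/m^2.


Area = 11 x 15 = 165 cm^2
SW = 46.42 / 165 x 10000 = 2813.3 g/m^2


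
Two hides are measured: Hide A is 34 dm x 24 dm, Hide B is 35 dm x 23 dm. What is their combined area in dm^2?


Hide A area = 34 x 24 = 816 dm^2
Hide B area = 35 x 23 = 805 dm^2
Total = 816 + 805 = 1621 dm^2


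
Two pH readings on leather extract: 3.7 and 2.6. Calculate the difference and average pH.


Difference = 1.1
Average pH = 3.15


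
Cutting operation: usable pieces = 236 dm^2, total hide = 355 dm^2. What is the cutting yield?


66.5%

Yield = usable / total x 100
Yield = 236 / 355 x 100 = 66.5%


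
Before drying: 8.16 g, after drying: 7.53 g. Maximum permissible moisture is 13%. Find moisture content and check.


MC = (8.16 - 7.53) / 8.16 x 100 = 7.7%
Maximum: 13%
Acceptable: Yes


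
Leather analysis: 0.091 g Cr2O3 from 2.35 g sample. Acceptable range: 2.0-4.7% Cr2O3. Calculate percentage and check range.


Cr2O3% = 0.091 / 2.35 x 100 = 3.87%
Acceptable range: 2.0 to 4.7%
Within range: Yes


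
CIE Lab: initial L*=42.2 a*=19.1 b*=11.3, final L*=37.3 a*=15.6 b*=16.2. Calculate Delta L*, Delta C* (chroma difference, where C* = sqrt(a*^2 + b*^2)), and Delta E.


Delta L* = -4.9
Delta C* = 0.30
Delta E = 7.76

Delta L* = 37.3 - 42.2 = -4.9
C1* = sqrt((19.1)^2 + (11.3)^2) = 22.192
C2* = sqrt((15.6)^2 + (16.2)^2) = 22.490
Delta C* = 22.490 - 22.192 = 0.30
Delta E = sqrt((-4.9)^2 + (-3.5)^2 + (4.9)^2) = 7.76


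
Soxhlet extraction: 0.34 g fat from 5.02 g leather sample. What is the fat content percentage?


6.8%


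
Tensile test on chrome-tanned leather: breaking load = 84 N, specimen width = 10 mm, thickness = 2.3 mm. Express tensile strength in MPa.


3.65 MPa

Cross-section = 10 x 2.3 = 23.0 mm^2
TS = 84 / 23.0 = 3.65 MPa
(1 N/mm^2 = 1 MPa)


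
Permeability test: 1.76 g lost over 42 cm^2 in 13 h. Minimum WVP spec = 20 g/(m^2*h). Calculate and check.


WVP = 1.76 / (42 x 13) x 10000 = 32.23 g/(m^2*h)
Minimum: 20 g/(m^2*h)
Meets spec: Yes


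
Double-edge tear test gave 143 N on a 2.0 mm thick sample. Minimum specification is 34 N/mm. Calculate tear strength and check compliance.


Tear strength = 143 / 2.0 = 71.5 N/mm
Required minimum = 34 N/mm
Compliant: Yes


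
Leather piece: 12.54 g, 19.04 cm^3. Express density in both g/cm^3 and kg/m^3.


Density = 12.54 / 19.04 = 0.659 g/cm^3
Convert: 0.659 x 1000 = 659 kg/m^3


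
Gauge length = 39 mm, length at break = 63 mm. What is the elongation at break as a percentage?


61.5%

Extension = 63 - 39 = 24 mm
Elongation = 24 / 39 x 100 = 61.5%


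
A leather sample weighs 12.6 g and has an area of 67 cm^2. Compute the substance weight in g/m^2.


1880.6 g/m^2

Substance weight = mass / area x 10000
SW = 12.6 / 67 x 10000
SW = 1880.6 g/m^2


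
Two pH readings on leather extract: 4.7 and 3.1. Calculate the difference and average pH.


Difference = |4.7 - 3.1| = 1.6
Average = (4.7 + 3.1) / 2 = 3.90


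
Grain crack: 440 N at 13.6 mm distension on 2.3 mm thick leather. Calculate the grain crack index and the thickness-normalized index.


Crack index = 440 / 13.6 = 32.4 N/mm
Normalized = 32.4 / 2.3 = 14.1 N/mm per mm


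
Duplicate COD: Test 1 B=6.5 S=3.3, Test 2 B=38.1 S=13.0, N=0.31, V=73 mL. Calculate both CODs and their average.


COD1 = 108.7 mg/L
COD2 = 852.7 mg/L
Average = 480.7 mg/L


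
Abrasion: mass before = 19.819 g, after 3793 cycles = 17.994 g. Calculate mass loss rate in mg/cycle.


Mass loss = 19.819 - 17.994 = 1.825 g
Rate = 1.825 / 3793 x 1000 = 0.481 mg/cycle


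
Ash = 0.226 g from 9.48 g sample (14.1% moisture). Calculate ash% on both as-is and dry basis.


As-is ash% = 0.226 / 9.48 x 100 = 2.38%
Dry mass = 9.48 x (100 - 14.1) / 100 = 8.14332 g
Dry-basis ash% = 0.226 / 8.14332 x 100 = 2.78%


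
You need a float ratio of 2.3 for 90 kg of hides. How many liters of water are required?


Water = hide weight x target ratio
Water = 90 x 2.3 = 207.0 L


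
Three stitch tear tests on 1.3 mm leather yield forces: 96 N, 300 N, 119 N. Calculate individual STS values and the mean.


STS1 = 73.8 N/mm
STS2 = 230.8 N/mm
STS3 = 91.5 N/mm
Mean = 132.0 N/mm

STS1 = 96 / 1.3 = 73.8 N/mm
STS2 = 300 / 1.3 = 230.8 N/mm
STS3 = 119 / 1.3 = 91.5 N/mm
Mean = (73.8 + 230.8 + 91.5) / 3 = 132.0 N/mm


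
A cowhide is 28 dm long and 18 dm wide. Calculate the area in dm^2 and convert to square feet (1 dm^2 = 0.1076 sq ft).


504 dm^2
54.23 sq ft


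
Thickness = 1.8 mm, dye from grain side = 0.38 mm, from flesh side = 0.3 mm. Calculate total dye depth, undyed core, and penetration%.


Total dyed = 0.38 + 0.3 = 0.68 mm
Undyed core = 1.8 - 0.68 = 1.12 mm
Penetration = 0.68 / 1.8 x 100 = 37.8%


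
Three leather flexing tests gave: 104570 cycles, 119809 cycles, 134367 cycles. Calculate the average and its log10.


Average = (104570 + 119809 + 134367) / 3 = 119582 cycles
log10(119582) = 5.08


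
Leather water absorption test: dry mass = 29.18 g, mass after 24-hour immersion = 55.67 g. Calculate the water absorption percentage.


90.8%


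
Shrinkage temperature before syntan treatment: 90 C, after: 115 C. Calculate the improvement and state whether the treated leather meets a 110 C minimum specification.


Improvement = 25 C
Meets 110 C spec: Yes


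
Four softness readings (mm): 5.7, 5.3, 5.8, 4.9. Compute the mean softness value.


5.43 mm


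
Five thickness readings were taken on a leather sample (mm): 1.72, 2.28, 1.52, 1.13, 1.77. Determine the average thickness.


Sum = 1.72 + 2.28 + 1.52 + 1.13 + 1.77 = 8.42
Average = 8.42 / 5 = 1.68 mm


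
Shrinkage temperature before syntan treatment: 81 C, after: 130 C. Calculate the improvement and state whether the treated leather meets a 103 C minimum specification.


Improvement = 130 - 81 = 49 C
Spec check: 130 C >= 103 C? Yes


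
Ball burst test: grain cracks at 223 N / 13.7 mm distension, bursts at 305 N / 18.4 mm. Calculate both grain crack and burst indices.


Crack index = 16.3 N/mm
Burst index = 16.6 N/mm

Crack index = 223 / 13.7 = 16.3 N/mm
Burst index = 305 / 18.4 = 16.6 N/mm


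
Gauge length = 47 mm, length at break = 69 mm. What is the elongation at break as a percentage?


Extension = 69 - 47 = 22 mm
Elongation = 22 / 47 x 100 = 46.8%


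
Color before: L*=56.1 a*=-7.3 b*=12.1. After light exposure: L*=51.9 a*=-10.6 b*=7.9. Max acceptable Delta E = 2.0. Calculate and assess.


Delta E = 6.79
Passes: No

dL = -4.2, da = -3.3, db = -4.2
dE = sqrt((-4.2)^2 + (-3.3)^2 + (-4.2)^2) = 6.79
Max = 2.0
Passes: No


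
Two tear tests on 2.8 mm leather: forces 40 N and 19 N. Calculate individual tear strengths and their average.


Tear 1 = 14.3 N/mm
Tear 2 = 6.8 N/mm
Average = 10.6 N/mm

Tear 1 = 40 / 2.8 = 14.3 N/mm
Tear 2 = 19 / 2.8 = 6.8 N/mm
Average = (14.3 + 6.8) / 2 = 10.6 N/mm


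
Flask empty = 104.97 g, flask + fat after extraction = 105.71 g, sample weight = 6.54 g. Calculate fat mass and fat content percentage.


Fat mass = 105.71 - 104.97 = 0.74 g
Fat% = 0.74 / 6.54 x 100 = 11.3%


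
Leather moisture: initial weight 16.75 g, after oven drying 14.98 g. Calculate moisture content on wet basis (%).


Moisture = 16.75 - 14.98 = 1.77 g
MC = 1.77 / 16.75 x 100 = 10.6%


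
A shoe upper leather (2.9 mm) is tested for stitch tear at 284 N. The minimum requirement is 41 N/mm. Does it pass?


STS = 284 / 2.9 = 97.9 N/mm
Minimum required: 41 N/mm
Passes: Yes


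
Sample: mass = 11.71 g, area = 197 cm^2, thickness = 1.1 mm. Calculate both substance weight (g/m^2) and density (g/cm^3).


SW = 11.71 / 197 x 10000 = 594.4 g/m^2
Volume = 197 x 1.1 / 10 = 21.67 cm^3
Density = 11.71 / 21.67 = 0.540 g/cm^3


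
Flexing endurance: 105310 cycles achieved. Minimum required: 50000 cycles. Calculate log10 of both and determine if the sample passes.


log10(105310) = 5.02
log10(50000) = 4.70
Passes: Yes


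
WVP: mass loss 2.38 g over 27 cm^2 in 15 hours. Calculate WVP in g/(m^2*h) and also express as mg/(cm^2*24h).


WVP = 2.38 / (27 x 15) x 10000 = 58.77 g/(m^2*h)
Mass loss in mg = 2.38 x 1000 = 2380 mg
Per cm^2 per 24h in mg: 2380 x 24 / (27 x 15) = 57120 / 405 = 141.04 mg/(cm^2*24h)


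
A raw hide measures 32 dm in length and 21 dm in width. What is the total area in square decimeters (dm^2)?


672 dm^2

Area = length x width
Area = 32 x 21 = 672 dm^2


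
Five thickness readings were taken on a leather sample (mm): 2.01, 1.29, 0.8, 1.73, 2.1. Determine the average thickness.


1.59 mm

Sum = 2.01 + 1.29 + 0.8 + 1.73 + 2.1 = 7.93
Average = 7.93 / 5 = 1.59 mm


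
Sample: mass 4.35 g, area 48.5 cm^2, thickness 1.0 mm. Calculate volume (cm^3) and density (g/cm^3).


Thickness in cm = 1.0 / 10 = 0.10 cm
Volume = 48.5 x 0.10 = 4.850 cm^3
Density = 4.35 / 4.850 = 0.897 g/cm^3


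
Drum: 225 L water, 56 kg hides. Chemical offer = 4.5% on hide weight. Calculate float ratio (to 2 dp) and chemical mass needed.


Float ratio = 4.02
Chemical needed = 2.52 kg


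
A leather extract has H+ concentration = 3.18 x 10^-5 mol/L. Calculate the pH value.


pH = 4.50

pH = -log10[H+]
pH = -log10(3.18 x 10^-5) = 4.50


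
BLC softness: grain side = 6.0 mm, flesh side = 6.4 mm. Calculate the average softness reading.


6.20 mm

Average = (6.0 + 6.4) / 2
Average = 6.20 mm


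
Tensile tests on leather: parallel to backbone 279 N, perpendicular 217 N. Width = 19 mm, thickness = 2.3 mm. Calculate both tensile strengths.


Parallel = 6.38 N/mm^2
Perpendicular = 4.97 N/mm^2

Area = 19 x 2.3 = 43.7 mm^2
TS (parallel) = 279 / 43.7 = 6.38 N/mm^2
TS (perpendicular) = 217 / 43.7 = 4.97 N/mm^2


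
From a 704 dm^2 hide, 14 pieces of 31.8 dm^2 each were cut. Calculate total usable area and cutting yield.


Usable area = 445.2 dm^2
Yield = 63.2%

Total usable = 14 x 31.8 = 445.2 dm^2
Yield = 445.2 / 704 x 100 = 63.2%


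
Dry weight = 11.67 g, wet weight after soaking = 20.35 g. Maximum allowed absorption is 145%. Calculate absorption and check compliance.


Absorption = 74.4%
Compliant: Yes

WA = (20.35 - 11.67) / 11.67 x 100 = 74.4%
Maximum allowed: 145%
Compliant: Yes


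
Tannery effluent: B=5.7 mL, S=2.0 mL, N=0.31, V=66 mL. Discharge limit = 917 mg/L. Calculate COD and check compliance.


COD = (5.7 - 2.0) x 0.31 x 8000 / 66 = 139.0 mg/L
Limit: 917 mg/L
Compliant: Yes


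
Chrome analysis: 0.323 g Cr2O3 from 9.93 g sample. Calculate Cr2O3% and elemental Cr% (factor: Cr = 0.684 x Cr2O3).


Cr2O3 = 3.25%
Cr = 2.22%

Cr2O3% = 0.323 / 9.93 x 100 = 3.25%
Cr% = 3.25 x 0.684 = 2.22%


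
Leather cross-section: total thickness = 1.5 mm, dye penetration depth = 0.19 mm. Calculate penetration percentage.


12.7%


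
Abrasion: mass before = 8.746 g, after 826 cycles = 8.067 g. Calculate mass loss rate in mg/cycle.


0.822 mg/cycle

Mass loss = 8.746 - 8.067 = 0.679 g
Rate = 0.679 / 826 x 1000 = 0.822 mg/cycle


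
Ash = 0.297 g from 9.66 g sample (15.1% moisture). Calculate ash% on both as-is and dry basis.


As-is ash = 3.07%
Dry-basis ash = 3.62%

As-is ash% = 0.297 / 9.66 x 100 = 3.07%
Dry mass = 9.66 x (100 - 15.1) / 100 = 8.20134 g
Dry-basis ash% = 0.297 / 8.20134 x 100 = 3.62%


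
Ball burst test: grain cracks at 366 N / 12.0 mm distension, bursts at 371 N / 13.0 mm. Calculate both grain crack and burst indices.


Crack index = 366 / 12.0 = 30.5 N/mm
Burst index = 371 / 13.0 = 28.5 N/mm


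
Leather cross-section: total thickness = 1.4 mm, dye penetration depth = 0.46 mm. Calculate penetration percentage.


Penetration% = 0.46 / 1.4 x 100
Penetration = 32.9%


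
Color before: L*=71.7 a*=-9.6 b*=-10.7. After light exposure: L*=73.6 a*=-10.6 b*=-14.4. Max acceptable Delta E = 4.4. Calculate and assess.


dL = 1.9, da = -1.0, db = -3.7
dE = sqrt((1.9)^2 + (-1.0)^2 + (-3.7)^2) = 4.28
Max = 4.4
Passes: Yes


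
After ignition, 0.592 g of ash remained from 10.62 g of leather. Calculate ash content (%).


Ash% = 0.592 / 10.62 x 100
Ash% = 5.57%


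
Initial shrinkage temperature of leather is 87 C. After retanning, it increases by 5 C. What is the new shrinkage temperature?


New Ts = 87 + 5 = 92 C


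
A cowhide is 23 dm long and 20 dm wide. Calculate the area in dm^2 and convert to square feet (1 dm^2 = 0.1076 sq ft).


460 dm^2
49.50 sq ft


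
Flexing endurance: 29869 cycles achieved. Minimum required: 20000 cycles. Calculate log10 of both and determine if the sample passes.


log10(29869) = 4.48
log10(20000) = 4.30
Passes: Yes


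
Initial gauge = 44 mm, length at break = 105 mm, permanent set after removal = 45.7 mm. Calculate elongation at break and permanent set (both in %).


Elongation at break = 138.6%
Permanent set = 3.9%

Elongation at break = (105 - 44) / 44 x 100 = 138.6%
Permanent set = (45.7 - 44) / 44 x 100 = 3.9%


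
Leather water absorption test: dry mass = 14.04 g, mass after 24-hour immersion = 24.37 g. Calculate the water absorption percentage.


Water absorbed = 24.37 - 14.04 = 10.33 g
WA% = 10.33 / 14.04 x 100 = 73.6%


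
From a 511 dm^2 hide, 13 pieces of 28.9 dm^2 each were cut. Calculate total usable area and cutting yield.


Usable area = 375.7 dm^2
Yield = 73.5%


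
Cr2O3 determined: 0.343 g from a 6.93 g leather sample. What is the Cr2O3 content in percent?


Cr2O3% = 0.343 / 6.93 x 100
Cr2O3% = 4.95%


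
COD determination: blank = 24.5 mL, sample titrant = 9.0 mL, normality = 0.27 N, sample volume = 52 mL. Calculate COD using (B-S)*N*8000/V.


643.8 mg/L

COD = (24.5 - 9.0) x 0.27 x 8000 / 52
COD = 15.5 x 0.27 x 8000 / 52
COD = 643.8 mg/L


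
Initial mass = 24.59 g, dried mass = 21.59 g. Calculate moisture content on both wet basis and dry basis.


Moisture lost = 24.59 - 21.59 = 3.00 g
Wet basis MC = 3.00 / 24.59 x 100 = 12.2%
Dry basis MC = 3.00 / 21.59 x 100 = 13.9%


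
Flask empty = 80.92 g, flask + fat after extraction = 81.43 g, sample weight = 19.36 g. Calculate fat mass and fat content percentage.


Fat mass = 0.51 g
Fat content = 2.6%

Fat mass = 81.43 - 80.92 = 0.51 g
Fat% = 0.51 / 19.36 x 100 = 2.6%


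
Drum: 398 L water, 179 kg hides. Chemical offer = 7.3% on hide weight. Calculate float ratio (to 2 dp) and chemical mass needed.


Float ratio = 398 / 179 = 2.22
Chemical = 179 x 7.3 / 100 = 13.067 kg


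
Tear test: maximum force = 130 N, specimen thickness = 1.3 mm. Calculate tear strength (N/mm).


Tear strength = force / thickness
Tear = 130 / 1.3 = 100.0 N/mm


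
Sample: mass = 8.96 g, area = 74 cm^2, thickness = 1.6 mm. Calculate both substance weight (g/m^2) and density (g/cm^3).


Substance weight = 1210.8 g/m^2
Density = 0.757 g/cm^3

SW = 8.96 / 74 x 10000 = 1210.8 g/m^2
Volume = 74 x 1.6 / 10 = 11.84 cm^3
Density = 8.96 / 11.84 = 0.757 g/cm^3


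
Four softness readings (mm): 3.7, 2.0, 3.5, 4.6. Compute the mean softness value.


Sum = 3.7 + 2.0 + 3.5 + 4.6
Mean = 13.8 / 4 = 3.45 mm


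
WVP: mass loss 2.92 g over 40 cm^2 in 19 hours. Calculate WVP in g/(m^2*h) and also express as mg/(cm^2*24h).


WVP = 2.92 / (40 x 19) x 10000 = 38.42 g/(m^2*h)
Mass loss in mg = 2.92 x 1000 = 2920 mg
Per cm^2 per 24h in mg: 2920 x 24 / (40 x 19) = 70080 / 760 = 92.21 mg/(cm^2*24h)


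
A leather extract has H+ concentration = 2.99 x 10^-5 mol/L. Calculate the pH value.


pH = -log10[H+]
pH = -log10(2.99 x 10^-5) = 4.52


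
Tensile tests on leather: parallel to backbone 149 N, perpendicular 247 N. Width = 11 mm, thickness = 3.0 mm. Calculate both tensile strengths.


Area = 11 x 3.0 = 33.0 mm^2
TS (parallel) = 149 / 33.0 = 4.52 N/mm^2
TS (perpendicular) = 247 / 33.0 = 7.48 N/mm^2


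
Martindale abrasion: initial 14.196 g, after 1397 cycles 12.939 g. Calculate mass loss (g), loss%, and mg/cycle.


Mass loss = 1.257 g
Loss = 8.85%
Rate = 0.900 mg/cycle

Loss = 14.196 - 12.939 = 1.257 g
Loss% = 1.257 / 14.196 x 100 = 8.85%
Rate = 1.257 / 1397 x 1000 = 0.900 mg/cycle


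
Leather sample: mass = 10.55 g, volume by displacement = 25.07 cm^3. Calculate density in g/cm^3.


Density = mass / volume
Density = 10.55 / 25.07 = 0.421 g/cm^3


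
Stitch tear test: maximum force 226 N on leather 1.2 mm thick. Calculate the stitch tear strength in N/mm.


188.3 N/mm


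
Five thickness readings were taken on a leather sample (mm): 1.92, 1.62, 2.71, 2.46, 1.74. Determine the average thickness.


Sum = 1.92 + 1.62 + 2.71 + 2.46 + 1.74 = 10.45
Average = 10.45 / 5 = 2.09 mm


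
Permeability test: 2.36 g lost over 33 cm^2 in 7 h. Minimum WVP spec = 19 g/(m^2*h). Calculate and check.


WVP = 2.36 / (33 x 7) x 10000 = 102.16 g/(m^2*h)
Minimum: 19 g/(m^2*h)
Meets spec: Yes


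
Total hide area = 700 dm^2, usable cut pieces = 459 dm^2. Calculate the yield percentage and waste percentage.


Yield = 459 / 700 x 100 = 65.6%
Waste = 700 - 459 = 241 dm^2
Waste% = 100 - 65.6 = 34.4%


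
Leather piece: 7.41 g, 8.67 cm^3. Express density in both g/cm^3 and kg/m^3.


0.855 g/cm^3
855 kg/m^3

Density = 7.41 / 8.67 = 0.855 g/cm^3
Convert: 0.855 x 1000 = 855 kg/m^3


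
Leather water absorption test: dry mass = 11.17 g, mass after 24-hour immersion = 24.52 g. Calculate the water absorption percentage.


119.5%

Water absorbed = 24.52 - 11.17 = 13.35 g
WA% = 13.35 / 11.17 x 100 = 119.5%


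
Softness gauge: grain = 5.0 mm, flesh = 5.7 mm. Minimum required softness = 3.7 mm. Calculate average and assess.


Average softness = 5.35 mm
Meets requirement: Yes

Average = (5.0 + 5.7) / 2 = 5.35 mm
Minimum = 3.7 mm
Meets requirement: Yes


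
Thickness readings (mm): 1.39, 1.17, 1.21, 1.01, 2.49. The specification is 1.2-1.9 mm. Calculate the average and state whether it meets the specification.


Sum = 7.27
Average = 7.27 / 5 = 1.45 mm
Specification range: 1.2 to 1.9 mm
Within spec: Yes


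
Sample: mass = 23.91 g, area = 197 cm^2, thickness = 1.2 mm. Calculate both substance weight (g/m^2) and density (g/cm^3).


SW = 23.91 / 197 x 10000 = 1213.7 g/m^2
Volume = 197 x 1.2 / 10 = 23.64 cm^3
Density = 23.91 / 23.64 = 1.011 g/cm^3


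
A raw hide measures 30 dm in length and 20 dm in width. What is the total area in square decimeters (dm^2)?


Area = length x width
Area = 30 x 20 = 600 dm^2


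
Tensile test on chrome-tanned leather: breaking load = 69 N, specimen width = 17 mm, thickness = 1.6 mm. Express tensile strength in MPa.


Cross-section = 17 x 1.6 = 27.2 mm^2
TS = 69 / 27.2 = 2.54 MPa
(1 N/mm^2 = 1 MPa)


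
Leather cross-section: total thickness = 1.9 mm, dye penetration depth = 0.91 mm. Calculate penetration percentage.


47.9%


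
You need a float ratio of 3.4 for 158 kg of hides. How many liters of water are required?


537.2 L

Water = hide weight x target ratio
Water = 158 x 3.4 = 537.2 L


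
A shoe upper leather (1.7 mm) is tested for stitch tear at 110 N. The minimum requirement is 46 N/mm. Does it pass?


STS = 64.7 N/mm
Passes: Yes

STS = 110 / 1.7 = 64.7 N/mm
Minimum required: 46 N/mm
Passes: Yes


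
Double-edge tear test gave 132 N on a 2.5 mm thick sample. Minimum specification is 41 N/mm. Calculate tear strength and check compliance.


Tear strength = 132 / 2.5 = 52.8 N/mm
Required minimum = 41 N/mm
Compliant: Yes


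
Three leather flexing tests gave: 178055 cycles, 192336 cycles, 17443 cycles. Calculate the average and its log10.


Average = 129278 cycles
log10 = 5.11


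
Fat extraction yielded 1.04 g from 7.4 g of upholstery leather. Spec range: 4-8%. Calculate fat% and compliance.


Fat% = 1.04 / 7.4 x 100 = 14.1%
Spec range: 4-8%
Compliant: No


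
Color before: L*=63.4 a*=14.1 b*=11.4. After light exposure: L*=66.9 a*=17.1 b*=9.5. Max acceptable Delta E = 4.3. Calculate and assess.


Delta E = 4.99
Passes: No


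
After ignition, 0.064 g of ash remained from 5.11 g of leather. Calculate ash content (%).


Ash% = 0.064 / 5.11 x 100
Ash% = 1.25%


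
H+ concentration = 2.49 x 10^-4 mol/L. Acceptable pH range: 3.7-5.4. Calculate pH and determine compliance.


pH = 3.60
Compliant: No

pH = -log10(2.49 x 10^-4) = 3.60
Range: 3.7 to 5.4
Compliant: No


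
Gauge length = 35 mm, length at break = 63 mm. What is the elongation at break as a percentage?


80.0%


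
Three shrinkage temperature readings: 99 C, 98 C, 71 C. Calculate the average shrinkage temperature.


Average = (99 + 98 + 71) / 3
Average = 268 / 3 = 89.3 C


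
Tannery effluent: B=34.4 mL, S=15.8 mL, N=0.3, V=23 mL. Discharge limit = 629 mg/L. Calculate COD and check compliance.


COD = (34.4 - 15.8) x 0.3 x 8000 / 23 = 1940.9 mg/L
Limit: 629 mg/L
Compliant: No


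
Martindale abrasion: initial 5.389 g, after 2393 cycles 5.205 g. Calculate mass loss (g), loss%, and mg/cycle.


Mass loss = 0.184 g
Loss = 3.41%
Rate = 0.077 mg/cycle

Loss = 5.389 - 5.205 = 0.184 g
Loss% = 0.184 / 5.389 x 100 = 3.41%
Rate = 0.184 / 2393 x 1000 = 0.077 mg/cycle


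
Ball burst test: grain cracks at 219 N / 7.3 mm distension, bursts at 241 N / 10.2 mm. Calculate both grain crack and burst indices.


Crack index = 219 / 7.3 = 30.0 N/mm
Burst index = 241 / 10.2 = 23.6 N/mm


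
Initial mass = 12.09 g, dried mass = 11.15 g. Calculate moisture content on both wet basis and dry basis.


Moisture lost = 12.09 - 11.15 = 0.94 g
Wet basis MC = 0.94 / 12.09 x 100 = 7.8%
Dry basis MC = 0.94 / 11.15 x 100 = 8.4%


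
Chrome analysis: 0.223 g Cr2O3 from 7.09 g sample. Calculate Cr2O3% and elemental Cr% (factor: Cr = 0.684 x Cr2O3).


Cr2O3 = 3.15%
Cr = 2.15%


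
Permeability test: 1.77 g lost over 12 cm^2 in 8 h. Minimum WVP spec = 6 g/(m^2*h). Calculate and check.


WVP = 1.77 / (12 x 8) x 10000 = 184.38 g/(m^2*h)
Minimum: 6 g/(m^2*h)
Meets spec: Yes


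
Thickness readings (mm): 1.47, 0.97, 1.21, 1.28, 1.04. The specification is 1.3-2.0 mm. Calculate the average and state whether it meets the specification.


Sum = 5.97
Average = 5.97 / 5 = 1.19 mm
Specification range: 1.3 to 2.0 mm
Within spec: No


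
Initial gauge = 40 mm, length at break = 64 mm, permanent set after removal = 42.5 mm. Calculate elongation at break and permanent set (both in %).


Elongation at break = 60.0%
Permanent set = 6.3%


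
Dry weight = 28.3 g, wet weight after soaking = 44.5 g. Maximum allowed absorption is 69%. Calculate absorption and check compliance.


Absorption = 57.2%
Compliant: Yes

WA = (44.5 - 28.3) / 28.3 x 100 = 57.2%
Maximum allowed: 69%
Compliant: Yes


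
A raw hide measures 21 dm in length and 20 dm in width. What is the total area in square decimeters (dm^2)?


420 dm^2


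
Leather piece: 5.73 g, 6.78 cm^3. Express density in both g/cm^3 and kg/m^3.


0.845 g/cm^3
845 kg/m^3


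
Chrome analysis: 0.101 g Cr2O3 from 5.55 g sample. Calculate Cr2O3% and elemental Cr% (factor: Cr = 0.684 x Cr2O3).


Cr2O3 = 1.82%
Cr = 1.24%


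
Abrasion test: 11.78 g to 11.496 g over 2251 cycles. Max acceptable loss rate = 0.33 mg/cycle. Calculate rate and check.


Loss = 11.78 - 11.496 = 0.284 g
Rate = 0.284 g / 2251 cycles x 1000 = 0.126 mg/cycle
Max = 0.33 mg/cycle
Passes: Yes
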